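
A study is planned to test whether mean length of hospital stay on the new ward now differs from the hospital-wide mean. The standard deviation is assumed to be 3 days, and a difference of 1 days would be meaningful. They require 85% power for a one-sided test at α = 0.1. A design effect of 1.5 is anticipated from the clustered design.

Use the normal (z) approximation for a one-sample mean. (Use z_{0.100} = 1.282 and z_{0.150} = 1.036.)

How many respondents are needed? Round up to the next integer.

n = 73

n = (z_α + z_β)² · σ² / δ²
  = (1.282 + 1.036)² · 3² / 1²
  = 5.3731 · 9 / 1
  = 48.36
Design effect: 1.5 × 48.36 = 72.54.
Round up → n = 73.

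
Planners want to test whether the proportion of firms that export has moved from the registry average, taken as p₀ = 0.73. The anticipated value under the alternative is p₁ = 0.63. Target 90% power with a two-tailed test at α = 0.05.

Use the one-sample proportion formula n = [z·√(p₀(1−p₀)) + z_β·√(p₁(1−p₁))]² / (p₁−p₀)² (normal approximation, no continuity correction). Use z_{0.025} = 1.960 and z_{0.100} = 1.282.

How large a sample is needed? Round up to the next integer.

n = [z_{α/2}·√(p₀q₀) + z_β·√(p₁q₁)]² / (p₁ − p₀)²
  = [1.960·√(0.73·0.27) + 1.282·√(0.63·0.37)]² / (-0.10)²
  = [1.960·0.4440 + 1.282·0.4828]² / 0.0100
  = [1.4891]² / 0.0100
  = 221.75
Round up → n = 222.

n = 222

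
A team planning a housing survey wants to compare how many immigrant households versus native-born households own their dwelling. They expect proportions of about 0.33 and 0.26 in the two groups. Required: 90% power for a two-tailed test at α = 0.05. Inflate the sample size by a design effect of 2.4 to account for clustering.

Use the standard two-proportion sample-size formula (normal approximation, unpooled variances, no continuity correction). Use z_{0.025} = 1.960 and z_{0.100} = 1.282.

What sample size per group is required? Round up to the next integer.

n = 2129 per group

n = (z_{α/2} + z_β)² · [p₁(1−p₁) + p₂(1−p₂)] / (p₁ − p₂)²
  = (1.960 + 1.282)² · (0.33·0.67 + 0.26·0.74) / (0.07)²
  = (3.242)² · (0.2211 + 0.1924) / 0.0049
  = 10.5106 · 0.4135 / 0.0049
  = 886.96
Design effect: 2.4 × 886.96 = 2128.71.
Round up → n = 2129 per group.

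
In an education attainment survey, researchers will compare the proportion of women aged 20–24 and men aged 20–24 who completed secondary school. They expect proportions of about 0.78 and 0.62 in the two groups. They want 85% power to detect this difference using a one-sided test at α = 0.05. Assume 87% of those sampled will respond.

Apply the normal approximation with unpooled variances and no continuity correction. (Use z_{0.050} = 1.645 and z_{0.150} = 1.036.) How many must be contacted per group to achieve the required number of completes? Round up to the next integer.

n = 132 per group

n = (z_α + z_β)² · [p₁(1−p₁) + p₂(1−p₂)] / (p₁ − p₂)²
  = (1.645 + 1.036)² · (0.78·0.22 + 0.62·0.38) / (0.16)²
  = (2.681)² · (0.1716 + 0.2356) / 0.0256
  = 7.1878 · 0.4072 / 0.0256
  = 114.33
Adjust for 87% response: 114.33 / 0.87 = 131.41.
Round up → n = 132 per group.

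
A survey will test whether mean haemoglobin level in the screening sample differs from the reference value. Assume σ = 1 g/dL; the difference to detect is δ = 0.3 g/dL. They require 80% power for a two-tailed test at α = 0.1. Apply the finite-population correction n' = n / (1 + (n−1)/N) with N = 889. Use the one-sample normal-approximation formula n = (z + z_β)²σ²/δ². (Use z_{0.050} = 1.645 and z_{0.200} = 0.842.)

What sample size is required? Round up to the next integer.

n = (z_{α/2} + z_β)² · σ² / δ²
  = (1.645 + 0.842)² · 1² / 0.3²
  = 6.1852 · 1 / 0.09
  = 68.72
Finite-population correction (N = 889): 68.72 / (1 + (68.72 − 1)/889) = 63.86.
Round up → n = 64.

n = 64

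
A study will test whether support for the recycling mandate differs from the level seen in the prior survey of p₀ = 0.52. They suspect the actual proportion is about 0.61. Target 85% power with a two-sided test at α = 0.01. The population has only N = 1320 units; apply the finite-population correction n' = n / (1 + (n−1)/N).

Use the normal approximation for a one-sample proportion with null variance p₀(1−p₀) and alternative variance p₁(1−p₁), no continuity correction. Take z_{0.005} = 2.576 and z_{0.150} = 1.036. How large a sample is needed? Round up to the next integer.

n = [z_{α/2}·√(p₀q₀) + z_β·√(p₁q₁)]² / (p₁ − p₀)²
  = [2.576·√(0.52·0.48) + 1.036·√(0.61·0.39)]² / (0.09)²
  = [2.576·0.4996 + 1.036·0.4877]² / 0.0081
  = [1.7923]² / 0.0081
  = 396.58
Finite-population correction (N = 1320): 396.58 / (1 + (396.58 − 1)/1320) = 305.13.
Round up → n = 306.

n = 306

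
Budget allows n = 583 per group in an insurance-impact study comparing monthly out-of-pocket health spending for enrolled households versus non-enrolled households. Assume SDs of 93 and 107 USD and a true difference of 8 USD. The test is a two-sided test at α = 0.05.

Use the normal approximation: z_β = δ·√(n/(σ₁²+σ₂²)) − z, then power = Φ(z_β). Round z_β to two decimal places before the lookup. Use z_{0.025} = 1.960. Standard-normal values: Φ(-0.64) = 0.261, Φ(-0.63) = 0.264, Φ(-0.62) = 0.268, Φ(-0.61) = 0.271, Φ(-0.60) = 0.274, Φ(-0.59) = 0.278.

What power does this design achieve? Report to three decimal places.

z_β = δ·√(n/(σ₁²+σ₂²)) − z_{α/2}
    = 8 · √(583/20098) − 1.960
    = 8 · 0.17032 − 1.960
    = 1.3625 − 1.960 = -0.5975 → -0.60
Power = Φ(-0.60) = 0.274.

Power ≈ 0.274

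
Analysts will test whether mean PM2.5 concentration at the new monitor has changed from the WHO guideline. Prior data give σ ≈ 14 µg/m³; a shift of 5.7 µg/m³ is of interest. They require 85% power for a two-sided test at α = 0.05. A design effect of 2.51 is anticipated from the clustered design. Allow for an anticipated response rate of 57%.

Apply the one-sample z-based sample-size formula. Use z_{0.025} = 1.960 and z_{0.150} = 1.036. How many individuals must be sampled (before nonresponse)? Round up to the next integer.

n = 239

n = (z_{α/2} + z_β)² · σ² / δ²
  = (1.960 + 1.036)² · 14² / 5.7²
  = 8.9760 · 196 / 32.49
  = 54.15
Design effect: 2.51 × 54.15 = 135.91.
Adjust for 57% response: 135.91 / 0.57 = 238.45.
Round up → n = 239.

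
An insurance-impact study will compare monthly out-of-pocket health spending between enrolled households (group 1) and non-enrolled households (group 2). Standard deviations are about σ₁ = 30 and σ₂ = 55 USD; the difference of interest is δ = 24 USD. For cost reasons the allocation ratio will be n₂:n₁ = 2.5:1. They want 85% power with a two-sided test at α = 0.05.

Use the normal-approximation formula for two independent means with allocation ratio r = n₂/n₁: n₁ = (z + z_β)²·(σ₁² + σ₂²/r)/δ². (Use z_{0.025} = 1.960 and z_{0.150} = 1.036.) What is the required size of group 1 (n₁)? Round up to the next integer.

n₁ = (z_{α/2} + z_β)² · (σ₁² + σ₂²/r) / δ²
   = (1.960 + 1.036)² · (30² + 55²/2.5) / 24²
   = 8.9760 · (900 + 1210) / 576
   = 8.9760 · 2110 / 576
   = 32.88
Round up → n₁ = 33; n₂ = r·n₁ = 2.5 × 33 = 83.

n₁ = 33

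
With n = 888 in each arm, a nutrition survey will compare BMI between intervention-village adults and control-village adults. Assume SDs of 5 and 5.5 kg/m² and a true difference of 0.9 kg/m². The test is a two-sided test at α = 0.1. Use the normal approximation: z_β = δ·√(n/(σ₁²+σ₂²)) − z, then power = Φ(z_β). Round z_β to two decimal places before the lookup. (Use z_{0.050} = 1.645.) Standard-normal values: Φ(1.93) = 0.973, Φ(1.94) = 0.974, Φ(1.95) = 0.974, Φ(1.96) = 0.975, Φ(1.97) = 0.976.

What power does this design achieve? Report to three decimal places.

Power ≈ 0.975

z_β = δ·√(n/(σ₁²+σ₂²)) − z_{α/2}
    = 0.9 · √(888/55.25) − 1.645
    = 0.9 · 4.00904 − 1.645
    = 3.6081 − 1.645 = 1.9631 → 1.96
Power = Φ(1.96) = 0.975.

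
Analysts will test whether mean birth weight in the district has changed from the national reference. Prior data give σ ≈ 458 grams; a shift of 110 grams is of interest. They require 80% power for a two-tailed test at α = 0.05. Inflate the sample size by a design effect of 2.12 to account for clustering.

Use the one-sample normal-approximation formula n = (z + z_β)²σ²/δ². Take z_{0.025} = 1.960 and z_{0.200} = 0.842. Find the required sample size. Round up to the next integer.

n = (z_{α/2} + z_β)² · σ² / δ²
  = (1.960 + 0.842)² · 458² / 110²
  = 7.8512 · 209764 / 12100
  = 136.11
Design effect: 2.12 × 136.11 = 288.55.
Round up → n = 289.

n = 289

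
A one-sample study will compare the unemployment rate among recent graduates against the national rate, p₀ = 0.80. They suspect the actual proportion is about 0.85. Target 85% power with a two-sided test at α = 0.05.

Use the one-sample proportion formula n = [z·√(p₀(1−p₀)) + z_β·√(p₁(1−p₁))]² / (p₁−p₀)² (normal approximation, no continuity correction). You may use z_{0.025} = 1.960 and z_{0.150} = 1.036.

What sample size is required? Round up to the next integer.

n = 533

n = [z_{α/2}·√(p₀q₀) + z_β·√(p₁q₁)]² / (p₁ − p₀)²
  = [1.960·√(0.80·0.20) + 1.036·√(0.85·0.15)]² / (0.05)²
  = [1.960·0.4000 + 1.036·0.3571]² / 0.0025
  = [1.1539]² / 0.0025
  = 532.62
Round up → n = 533.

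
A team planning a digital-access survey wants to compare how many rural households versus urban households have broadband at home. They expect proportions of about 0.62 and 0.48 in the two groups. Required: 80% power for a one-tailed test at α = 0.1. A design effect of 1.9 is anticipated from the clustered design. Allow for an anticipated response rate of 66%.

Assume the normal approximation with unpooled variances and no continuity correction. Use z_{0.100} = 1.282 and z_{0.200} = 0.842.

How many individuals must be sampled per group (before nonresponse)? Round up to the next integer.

n = (z_α + z_β)² · [p₁(1−p₁) + p₂(1−p₂)] / (p₁ − p₂)²
  = (1.282 + 0.842)² · (0.62·0.38 + 0.48·0.52) / (0.14)²
  = (2.124)² · (0.2356 + 0.2496) / 0.0196
  = 4.5114 · 0.4852 / 0.0196
  = 111.68
Design effect: 1.9 × 111.68 = 212.19.
Adjust for 66% response: 212.19 / 0.66 = 321.50.
Round up → n = 322 per group.

n = 322 per group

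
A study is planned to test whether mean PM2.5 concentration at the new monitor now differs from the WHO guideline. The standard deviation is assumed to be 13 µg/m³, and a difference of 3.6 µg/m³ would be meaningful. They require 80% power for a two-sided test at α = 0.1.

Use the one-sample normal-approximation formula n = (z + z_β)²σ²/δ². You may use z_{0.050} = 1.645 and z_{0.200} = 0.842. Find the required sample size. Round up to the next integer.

n = 81

n = (z_{α/2} + z_β)² · σ² / δ²
  = (1.645 + 0.842)² · 13² / 3.6²
  = 6.1852 · 169 / 12.96
  = 80.66
Round up → n = 81.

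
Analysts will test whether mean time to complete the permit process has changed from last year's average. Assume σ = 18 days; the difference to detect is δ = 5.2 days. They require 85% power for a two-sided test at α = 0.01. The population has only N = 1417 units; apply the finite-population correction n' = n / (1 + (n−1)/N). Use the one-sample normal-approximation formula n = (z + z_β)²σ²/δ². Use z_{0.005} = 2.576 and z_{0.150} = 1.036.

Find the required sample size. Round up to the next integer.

n = 141

n = (z_{α/2} + z_β)² · σ² / δ²
  = (2.576 + 1.036)² · 18² / 5.2²
  = 13.0465 · 324 / 27.04
  = 156.33
Finite-population correction (N = 1417): 156.33 / (1 + (156.33 − 1)/1417) = 140.88.
Round up → n = 141.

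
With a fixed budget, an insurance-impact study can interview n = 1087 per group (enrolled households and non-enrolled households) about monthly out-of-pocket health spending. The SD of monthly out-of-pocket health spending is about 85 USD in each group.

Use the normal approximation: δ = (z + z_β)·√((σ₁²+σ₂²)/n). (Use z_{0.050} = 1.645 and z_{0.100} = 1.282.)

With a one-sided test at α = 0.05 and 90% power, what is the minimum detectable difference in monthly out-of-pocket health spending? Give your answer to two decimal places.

Minimum detectable difference ≈ 10.67 USD

δ = (z_α + z_β) · √((σ₁²+σ₂²)/n)
  = (1.645 + 1.282) · √(14450/1087)
  = 2.927 · √13.2935
  = 2.927 · 3.6460
  = 10.6719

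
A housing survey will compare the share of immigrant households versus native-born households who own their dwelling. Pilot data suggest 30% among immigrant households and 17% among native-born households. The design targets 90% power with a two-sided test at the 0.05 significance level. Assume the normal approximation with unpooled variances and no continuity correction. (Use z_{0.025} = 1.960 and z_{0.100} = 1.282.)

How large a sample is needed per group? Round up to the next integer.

n = (z_{α/2} + z_β)² · [p₁(1−p₁) + p₂(1−p₂)] / (p₁ − p₂)²
  = (1.960 + 1.282)² · (0.30·0.70 + 0.17·0.83) / (0.13)²
  = (3.242)² · (0.2100 + 0.1411) / 0.0169
  = 10.5106 · 0.3511 / 0.0169
  = 218.36
Round up → n = 219 per group.

n = 219 per group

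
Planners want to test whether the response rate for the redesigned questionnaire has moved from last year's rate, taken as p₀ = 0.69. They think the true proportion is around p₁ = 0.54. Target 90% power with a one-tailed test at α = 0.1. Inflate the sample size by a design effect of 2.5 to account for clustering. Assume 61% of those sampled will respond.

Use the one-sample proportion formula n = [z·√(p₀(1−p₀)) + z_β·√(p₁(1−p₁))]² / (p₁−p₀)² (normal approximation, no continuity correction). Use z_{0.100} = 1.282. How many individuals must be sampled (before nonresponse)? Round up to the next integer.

n = 277

n = [z_α·√(p₀q₀) + z_β·√(p₁q₁)]² / (p₁ − p₀)²
  = [1.282·√(0.69·0.31) + 1.282·√(0.54·0.46)]² / (-0.15)²
  = [1.282·0.4625 + 1.282·0.4984]² / 0.0225
  = [1.2319]² / 0.0225
  = 67.44
Design effect: 2.5 × 67.44 = 168.61.
Adjust for 61% response: 168.61 / 0.61 = 276.41.
Round up → n = 277.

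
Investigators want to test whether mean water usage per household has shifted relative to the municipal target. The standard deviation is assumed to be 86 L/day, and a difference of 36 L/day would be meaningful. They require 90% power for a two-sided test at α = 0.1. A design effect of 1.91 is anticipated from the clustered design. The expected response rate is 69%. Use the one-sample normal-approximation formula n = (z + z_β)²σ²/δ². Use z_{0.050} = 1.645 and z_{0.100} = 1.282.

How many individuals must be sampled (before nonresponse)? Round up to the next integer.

n = 136

n = (z_{α/2} + z_β)² · σ² / δ²
  = (1.645 + 1.282)² · 86² / 36²
  = 8.5673 · 7396 / 1296
  = 48.89
Design effect: 1.91 × 48.89 = 93.38.
Adjust for 69% response: 93.38 / 0.69 = 135.34.
Round up → n = 136.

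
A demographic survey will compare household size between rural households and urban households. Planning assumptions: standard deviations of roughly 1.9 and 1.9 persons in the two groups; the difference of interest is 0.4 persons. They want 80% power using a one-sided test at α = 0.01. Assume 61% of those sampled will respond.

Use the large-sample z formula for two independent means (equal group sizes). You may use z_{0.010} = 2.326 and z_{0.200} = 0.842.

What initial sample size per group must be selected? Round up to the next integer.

n = 743 per group

n = (z_α + z_β)² · (σ₁² + σ₂²) / δ²
  = (2.326 + 0.842)² · (1.9² + 1.9² = 7.22) / 0.4²
  = 10.0362 · 7.22 / 0.16
  = 452.88
Adjust for 61% response: 452.88 / 0.61 = 742.43.
Round up → n = 743 per group.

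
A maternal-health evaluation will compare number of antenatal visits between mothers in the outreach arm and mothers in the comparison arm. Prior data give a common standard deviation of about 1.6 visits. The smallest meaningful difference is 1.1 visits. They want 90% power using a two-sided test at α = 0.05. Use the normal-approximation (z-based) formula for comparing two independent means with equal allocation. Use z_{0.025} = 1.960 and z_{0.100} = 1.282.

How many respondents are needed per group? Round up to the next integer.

n = (z_{α/2} + z_β)² · (σ₁² + σ₂²) / δ²
  = (1.960 + 1.282)² · (2·1.6² = 5.12) / 1.1²
  = 10.5106 · 5.12 / 1.21
  = 44.47
Round up → n = 45 per group.

n = 45 per group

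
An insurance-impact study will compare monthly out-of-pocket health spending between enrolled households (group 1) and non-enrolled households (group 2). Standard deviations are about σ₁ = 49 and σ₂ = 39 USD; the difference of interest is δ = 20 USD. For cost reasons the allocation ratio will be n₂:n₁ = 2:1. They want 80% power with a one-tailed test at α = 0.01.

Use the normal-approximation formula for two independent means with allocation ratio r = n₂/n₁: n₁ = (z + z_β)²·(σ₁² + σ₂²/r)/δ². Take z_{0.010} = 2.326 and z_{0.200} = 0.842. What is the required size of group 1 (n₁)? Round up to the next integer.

n₁ = 80

n₁ = (z_α + z_β)² · (σ₁² + σ₂²/r) / δ²
   = (2.326 + 0.842)² · (49² + 39²/2) / 20²
   = 10.0362 · (2401 + 760.5) / 400
   = 10.0362 · 3161.5 / 400
   = 79.32
Round up → n₁ = 80; n₂ = r·n₁ = 2 × 80 = 160.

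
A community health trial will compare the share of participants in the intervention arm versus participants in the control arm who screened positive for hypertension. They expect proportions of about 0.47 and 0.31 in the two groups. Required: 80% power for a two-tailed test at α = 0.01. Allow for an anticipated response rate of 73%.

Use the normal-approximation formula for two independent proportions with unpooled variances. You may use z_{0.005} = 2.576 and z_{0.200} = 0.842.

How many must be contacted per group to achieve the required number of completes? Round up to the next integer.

n = 290 per group

n = (z_{α/2} + z_β)² · [p₁(1−p₁) + p₂(1−p₂)] / (p₁ − p₂)²
  = (2.576 + 0.842)² · (0.47·0.53 + 0.31·0.69) / (0.16)²
  = (3.418)² · (0.2491 + 0.2139) / 0.0256
  = 11.6827 · 0.4630 / 0.0256
  = 211.29
Adjust for 73% response: 211.29 / 0.73 = 289.44.
Round up → n = 290 per group.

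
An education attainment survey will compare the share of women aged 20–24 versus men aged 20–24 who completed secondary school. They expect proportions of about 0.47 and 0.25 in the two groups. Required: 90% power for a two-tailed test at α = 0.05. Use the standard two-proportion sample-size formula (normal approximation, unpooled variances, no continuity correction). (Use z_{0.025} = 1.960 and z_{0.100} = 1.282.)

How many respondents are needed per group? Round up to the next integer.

n = (z_{α/2} + z_β)² · [p₁(1−p₁) + p₂(1−p₂)] / (p₁ − p₂)²
  = (1.960 + 1.282)² · (0.47·0.53 + 0.25·0.75) / (0.22)²
  = (3.242)² · (0.2491 + 0.1875) / 0.0484
  = 10.5106 · 0.4366 / 0.0484
  = 94.81
Round up → n = 95 per group.

n = 95 per group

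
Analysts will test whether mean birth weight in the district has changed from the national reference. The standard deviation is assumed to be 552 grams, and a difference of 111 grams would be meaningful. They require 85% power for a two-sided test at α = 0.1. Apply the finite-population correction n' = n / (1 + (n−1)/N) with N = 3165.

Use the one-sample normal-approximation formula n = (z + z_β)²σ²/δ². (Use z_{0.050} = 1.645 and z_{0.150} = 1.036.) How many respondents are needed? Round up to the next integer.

n = 169

n = (z_{α/2} + z_β)² · σ² / δ²
  = (1.645 + 1.036)² · 552² / 111²
  = 7.1878 · 304704 / 12321
  = 177.76
Finite-population correction (N = 3165): 177.76 / (1 + (177.76 − 1)/3165) = 168.35.
Round up → n = 169.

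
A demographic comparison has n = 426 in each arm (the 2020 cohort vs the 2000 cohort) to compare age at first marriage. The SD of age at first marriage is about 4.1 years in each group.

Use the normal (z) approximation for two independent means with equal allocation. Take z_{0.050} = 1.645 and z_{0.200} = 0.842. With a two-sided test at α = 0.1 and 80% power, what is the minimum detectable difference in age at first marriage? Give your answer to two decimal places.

Minimum detectable difference ≈ 0.70 years

δ = (z_{α/2} + z_β) · √((σ₁²+σ₂²)/n)
  = (1.645 + 0.842) · √(33.62/426)
  = 2.487 · √0.07892
  = 2.487 · 0.2809
  = 0.6987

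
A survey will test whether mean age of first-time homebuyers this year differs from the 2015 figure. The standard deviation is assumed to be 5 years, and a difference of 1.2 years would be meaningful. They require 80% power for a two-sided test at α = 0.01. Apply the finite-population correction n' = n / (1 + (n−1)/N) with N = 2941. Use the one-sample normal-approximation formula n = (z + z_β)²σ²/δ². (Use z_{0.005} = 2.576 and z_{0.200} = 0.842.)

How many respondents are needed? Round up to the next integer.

n = 190

n = (z_{α/2} + z_β)² · σ² / δ²
  = (2.576 + 0.842)² · 5² / 1.2²
  = 11.6827 · 25 / 1.44
  = 202.83
Finite-population correction (N = 2941): 202.83 / (1 + (202.83 − 1)/2941) = 189.80.
Round up → n = 190.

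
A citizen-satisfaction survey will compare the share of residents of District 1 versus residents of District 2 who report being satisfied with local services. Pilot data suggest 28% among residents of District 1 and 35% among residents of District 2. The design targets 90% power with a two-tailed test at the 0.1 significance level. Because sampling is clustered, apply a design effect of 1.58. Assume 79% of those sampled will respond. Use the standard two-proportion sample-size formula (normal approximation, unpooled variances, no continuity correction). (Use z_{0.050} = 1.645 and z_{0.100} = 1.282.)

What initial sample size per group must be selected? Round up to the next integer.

n = 1501 per group

n = (z_{α/2} + z_β)² · [p₁(1−p₁) + p₂(1−p₂)] / (p₁ − p₂)²
  = (1.645 + 1.282)² · (0.28·0.72 + 0.35·0.65) / (-0.07)²
  = (2.927)² · (0.2016 + 0.2275) / 0.0049
  = 8.5673 · 0.4291 / 0.0049
  = 750.25
Design effect: 1.58 × 750.25 = 1185.40.
Adjust for 79% response: 1185.40 / 0.79 = 1500.51.
Round up → n = 1501 per group.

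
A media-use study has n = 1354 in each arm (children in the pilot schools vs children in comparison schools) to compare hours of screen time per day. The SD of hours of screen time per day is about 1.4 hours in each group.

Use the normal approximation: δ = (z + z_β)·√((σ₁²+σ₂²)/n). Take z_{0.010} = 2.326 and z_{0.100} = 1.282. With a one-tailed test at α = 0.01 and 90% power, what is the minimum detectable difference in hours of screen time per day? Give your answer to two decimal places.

δ = (z_α + z_β) · √((σ₁²+σ₂²)/n)
  = (2.326 + 1.282) · √(3.92/1354)
  = 3.608 · √0.0029
  = 3.608 · 0.0538
  = 0.1941

Minimum detectable difference ≈ 0.19 hours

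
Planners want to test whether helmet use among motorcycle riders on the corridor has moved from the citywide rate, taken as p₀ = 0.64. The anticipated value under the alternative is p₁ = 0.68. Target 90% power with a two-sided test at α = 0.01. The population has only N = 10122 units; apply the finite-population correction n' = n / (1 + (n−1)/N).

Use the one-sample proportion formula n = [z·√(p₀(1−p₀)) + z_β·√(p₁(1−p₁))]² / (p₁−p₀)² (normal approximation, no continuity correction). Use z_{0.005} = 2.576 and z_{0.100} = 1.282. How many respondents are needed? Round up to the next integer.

n = 1742

n = [z_{α/2}·√(p₀q₀) + z_β·√(p₁q₁)]² / (p₁ − p₀)²
  = [2.576·√(0.64·0.36) + 1.282·√(0.68·0.32)]² / (0.04)²
  = [2.576·0.4800 + 1.282·0.4665]² / 0.0016
  = [1.8345]² / 0.0016
  = 2103.37
Finite-population correction (N = 10122): 2103.37 / (1 + (2103.37 − 1)/10122) = 1741.63.
Round up → n = 1742.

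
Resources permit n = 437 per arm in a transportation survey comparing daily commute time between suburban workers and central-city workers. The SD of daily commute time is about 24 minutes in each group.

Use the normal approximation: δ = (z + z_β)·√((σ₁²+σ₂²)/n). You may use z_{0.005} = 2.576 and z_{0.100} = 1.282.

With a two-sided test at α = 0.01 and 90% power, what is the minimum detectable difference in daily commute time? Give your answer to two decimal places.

δ = (z_{α/2} + z_β) · √((σ₁²+σ₂²)/n)
  = (2.576 + 1.282) · √(1152/437)
  = 3.858 · √2.6362
  = 3.858 · 1.6236
  = 6.2639

Minimum detectable difference ≈ 6.26 minutes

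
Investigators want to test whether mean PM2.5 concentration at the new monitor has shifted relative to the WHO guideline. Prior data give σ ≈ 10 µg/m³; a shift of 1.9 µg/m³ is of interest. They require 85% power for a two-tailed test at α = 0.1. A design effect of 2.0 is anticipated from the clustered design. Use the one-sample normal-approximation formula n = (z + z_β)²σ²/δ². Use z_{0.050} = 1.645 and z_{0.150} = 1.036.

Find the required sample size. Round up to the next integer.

n = 399

n = (z_{α/2} + z_β)² · σ² / δ²
  = (1.645 + 1.036)² · 10² / 1.9²
  = 7.1878 · 100 / 3.61
  = 199.11
Design effect: 2.0 × 199.11 = 398.21.
Round up → n = 399.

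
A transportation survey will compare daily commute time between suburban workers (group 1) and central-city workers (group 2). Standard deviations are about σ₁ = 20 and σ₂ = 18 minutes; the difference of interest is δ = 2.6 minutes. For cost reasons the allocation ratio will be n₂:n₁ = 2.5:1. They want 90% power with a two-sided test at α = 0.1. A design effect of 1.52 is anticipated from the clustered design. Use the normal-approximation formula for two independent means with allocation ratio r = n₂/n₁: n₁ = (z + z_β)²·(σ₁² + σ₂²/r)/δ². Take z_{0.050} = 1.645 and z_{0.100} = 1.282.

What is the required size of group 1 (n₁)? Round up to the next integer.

n₁ = (z_{α/2} + z_β)² · (σ₁² + σ₂²/r) / δ²
   = (1.645 + 1.282)² · (20² + 18²/2.5) / 2.6²
   = 8.5673 · (400 + 129.6) / 6.76
   = 8.5673 · 529.6 / 6.76
   = 671.19
Design effect: 1.52 × 671.19 = 1020.21.
Round up → n₁ = 1021; n₂ = r·n₁ = 2.5 × 1021 = 2553.

n₁ = 1021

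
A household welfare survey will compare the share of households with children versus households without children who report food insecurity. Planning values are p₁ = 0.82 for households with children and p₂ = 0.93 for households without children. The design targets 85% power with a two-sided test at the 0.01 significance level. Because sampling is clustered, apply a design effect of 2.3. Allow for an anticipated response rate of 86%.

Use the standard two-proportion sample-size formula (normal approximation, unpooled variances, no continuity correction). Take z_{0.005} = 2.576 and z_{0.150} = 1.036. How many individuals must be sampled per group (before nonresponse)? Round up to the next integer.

n = (z_{α/2} + z_β)² · [p₁(1−p₁) + p₂(1−p₂)] / (p₁ − p₂)²
  = (2.576 + 1.036)² · (0.82·0.18 + 0.93·0.07) / (-0.11)²
  = (3.612)² · (0.1476 + 0.0651) / 0.0121
  = 13.0465 · 0.2127 / 0.0121
  = 229.34
Design effect: 2.3 × 229.34 = 527.48.
Adjust for 86% response: 527.48 / 0.86 = 613.35.
Round up → n = 614 per group.

n = 614 per group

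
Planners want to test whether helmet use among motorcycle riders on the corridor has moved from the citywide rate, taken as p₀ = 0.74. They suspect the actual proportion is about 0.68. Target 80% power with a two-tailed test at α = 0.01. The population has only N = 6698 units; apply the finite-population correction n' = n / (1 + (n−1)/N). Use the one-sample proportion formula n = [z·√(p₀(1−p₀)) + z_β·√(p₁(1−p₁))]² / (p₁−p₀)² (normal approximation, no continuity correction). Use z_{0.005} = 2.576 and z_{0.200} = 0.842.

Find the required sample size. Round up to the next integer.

n = [z_{α/2}·√(p₀q₀) + z_β·√(p₁q₁)]² / (p₁ − p₀)²
  = [2.576·√(0.74·0.26) + 0.842·√(0.68·0.32)]² / (-0.06)²
  = [2.576·0.4386 + 0.842·0.4665]² / 0.0036
  = [1.5227]² / 0.0036
  = 644.06
Finite-population correction (N = 6698): 644.06 / (1 + (644.06 − 1)/6698) = 587.64.
Round up → n = 588.

n = 588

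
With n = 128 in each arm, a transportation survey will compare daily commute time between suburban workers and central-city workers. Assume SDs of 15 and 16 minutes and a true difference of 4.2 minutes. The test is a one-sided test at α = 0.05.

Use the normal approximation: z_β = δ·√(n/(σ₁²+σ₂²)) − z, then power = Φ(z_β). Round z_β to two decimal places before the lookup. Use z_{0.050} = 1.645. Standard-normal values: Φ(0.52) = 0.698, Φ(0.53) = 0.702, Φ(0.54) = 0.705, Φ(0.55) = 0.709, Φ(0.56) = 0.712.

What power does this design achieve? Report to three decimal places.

z_β = δ·√(n/(σ₁²+σ₂²)) − z_α
    = 4.2 · √(128/481) − 1.645
    = 4.2 · 0.51586 − 1.645
    = 2.1666 − 1.645 = 0.5216 → 0.52
Power = Φ(0.52) = 0.698.

Power ≈ 0.698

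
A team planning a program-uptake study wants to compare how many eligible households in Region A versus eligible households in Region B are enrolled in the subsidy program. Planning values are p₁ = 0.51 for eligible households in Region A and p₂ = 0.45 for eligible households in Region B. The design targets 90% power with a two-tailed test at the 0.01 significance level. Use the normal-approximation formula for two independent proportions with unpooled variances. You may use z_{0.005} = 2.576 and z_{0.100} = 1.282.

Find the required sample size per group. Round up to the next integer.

n = 2057 per group

n = (z_{α/2} + z_β)² · [p₁(1−p₁) + p₂(1−p₂)] / (p₁ − p₂)²
  = (2.576 + 1.282)² · (0.51·0.49 + 0.45·0.55) / (0.06)²
  = (3.858)² · (0.2499 + 0.2475) / 0.0036
  = 14.8842 · 0.4974 / 0.0036
  = 2056.50
Round up → n = 2057 per group.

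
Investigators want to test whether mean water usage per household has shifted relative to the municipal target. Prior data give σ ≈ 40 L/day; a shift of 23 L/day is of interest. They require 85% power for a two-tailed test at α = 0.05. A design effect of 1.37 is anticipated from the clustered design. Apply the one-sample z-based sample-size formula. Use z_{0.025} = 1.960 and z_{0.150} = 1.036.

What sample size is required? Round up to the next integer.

n = 38

n = (z_{α/2} + z_β)² · σ² / δ²
  = (1.960 + 1.036)² · 40² / 23²
  = 8.9760 · 1600 / 529
  = 27.15
Design effect: 1.37 × 27.15 = 37.19.
Round up → n = 38.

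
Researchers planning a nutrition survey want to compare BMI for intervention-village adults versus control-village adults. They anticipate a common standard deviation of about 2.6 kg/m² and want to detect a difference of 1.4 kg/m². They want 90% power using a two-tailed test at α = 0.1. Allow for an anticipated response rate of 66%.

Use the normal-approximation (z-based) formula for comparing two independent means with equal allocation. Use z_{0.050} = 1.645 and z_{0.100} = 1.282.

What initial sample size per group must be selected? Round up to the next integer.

n = (z_{α/2} + z_β)² · (σ₁² + σ₂²) / δ²
  = (1.645 + 1.282)² · (2·2.6² = 13.52) / 1.4²
  = 8.5673 · 13.52 / 1.96
  = 59.10
Adjust for 66% response: 59.10 / 0.66 = 89.54.
Round up → n = 90 per group.

n = 90 per group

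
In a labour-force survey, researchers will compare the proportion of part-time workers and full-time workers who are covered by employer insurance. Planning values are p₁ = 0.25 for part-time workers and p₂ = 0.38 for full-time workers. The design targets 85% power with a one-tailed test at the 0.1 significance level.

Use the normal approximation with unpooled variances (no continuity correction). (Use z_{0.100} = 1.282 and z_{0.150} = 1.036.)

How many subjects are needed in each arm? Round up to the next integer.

n = 135 per group

n = (z_α + z_β)² · [p₁(1−p₁) + p₂(1−p₂)] / (p₁ − p₂)²
  = (1.282 + 1.036)² · (0.25·0.75 + 0.38·0.62) / (-0.13)²
  = (2.318)² · (0.1875 + 0.2356) / 0.0169
  = 5.3731 · 0.4231 / 0.0169
  = 134.52
Round up → n = 135 per group.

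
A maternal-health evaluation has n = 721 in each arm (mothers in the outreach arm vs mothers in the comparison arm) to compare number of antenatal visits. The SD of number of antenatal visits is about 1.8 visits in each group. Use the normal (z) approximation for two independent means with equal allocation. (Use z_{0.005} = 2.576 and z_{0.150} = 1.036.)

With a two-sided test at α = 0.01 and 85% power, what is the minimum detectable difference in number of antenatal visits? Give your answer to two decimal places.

Minimum detectable difference ≈ 0.34 visits

δ = (z_{α/2} + z_β) · √((σ₁²+σ₂²)/n)
  = (2.576 + 1.036) · √(6.48/721)
  = 3.612 · √0.00899
  = 3.612 · 0.0948
  = 0.3424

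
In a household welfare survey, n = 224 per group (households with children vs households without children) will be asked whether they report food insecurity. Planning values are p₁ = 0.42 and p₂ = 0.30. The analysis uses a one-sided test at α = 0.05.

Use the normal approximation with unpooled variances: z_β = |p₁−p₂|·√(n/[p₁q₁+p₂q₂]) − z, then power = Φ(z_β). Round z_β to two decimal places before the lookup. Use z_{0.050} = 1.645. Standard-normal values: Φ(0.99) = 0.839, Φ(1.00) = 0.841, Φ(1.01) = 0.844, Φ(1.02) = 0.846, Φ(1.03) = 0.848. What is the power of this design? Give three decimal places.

z_β = |p₁−p₂|·√(n/[p₁q₁+p₂q₂]) − z_α
    = 0.12 · √(224/0.4536) − 1.645
    = 0.12 · 22.2222 − 1.645
    = 2.6667 − 1.645 = 1.0217 → 1.02
Power = Φ(1.02) = 0.846.

Power ≈ 0.846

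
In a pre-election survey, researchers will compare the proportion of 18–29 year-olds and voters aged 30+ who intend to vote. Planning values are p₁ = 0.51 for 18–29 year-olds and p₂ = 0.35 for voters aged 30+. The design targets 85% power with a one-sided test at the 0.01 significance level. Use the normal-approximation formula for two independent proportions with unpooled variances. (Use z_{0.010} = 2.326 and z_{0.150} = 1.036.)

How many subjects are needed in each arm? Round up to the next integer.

n = 211 per group

n = (z_α + z_β)² · [p₁(1−p₁) + p₂(1−p₂)] / (p₁ − p₂)²
  = (2.326 + 1.036)² · (0.51·0.49 + 0.35·0.65) / (0.16)²
  = (3.362)² · (0.2499 + 0.2275) / 0.0256
  = 11.3030 · 0.4774 / 0.0256
  = 210.78
Round up → n = 211 per group.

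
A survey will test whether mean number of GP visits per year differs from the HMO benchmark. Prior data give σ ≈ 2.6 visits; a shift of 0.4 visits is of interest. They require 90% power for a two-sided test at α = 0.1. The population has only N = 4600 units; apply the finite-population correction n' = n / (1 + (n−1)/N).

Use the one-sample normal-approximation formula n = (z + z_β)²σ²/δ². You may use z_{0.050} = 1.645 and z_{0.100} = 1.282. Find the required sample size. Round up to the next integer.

n = 336

n = (z_{α/2} + z_β)² · σ² / δ²
  = (1.645 + 1.282)² · 2.6² / 0.4²
  = 8.5673 · 6.76 / 0.16
  = 361.97
Finite-population correction (N = 4600): 361.97 / (1 + (361.97 − 1)/4600) = 335.63.
Round up → n = 336.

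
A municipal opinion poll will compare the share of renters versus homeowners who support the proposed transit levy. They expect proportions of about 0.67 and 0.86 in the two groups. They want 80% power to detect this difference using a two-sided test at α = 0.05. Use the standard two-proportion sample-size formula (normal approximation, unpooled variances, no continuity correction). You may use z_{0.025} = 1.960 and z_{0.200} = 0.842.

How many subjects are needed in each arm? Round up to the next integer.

n = (z_{α/2} + z_β)² · [p₁(1−p₁) + p₂(1−p₂)] / (p₁ − p₂)²
  = (1.960 + 0.842)² · (0.67·0.33 + 0.86·0.14) / (-0.19)²
  = (2.802)² · (0.2211 + 0.1204) / 0.0361
  = 7.8512 · 0.3415 / 0.0361
  = 74.27
Round up → n = 75 per group.

n = 75 per group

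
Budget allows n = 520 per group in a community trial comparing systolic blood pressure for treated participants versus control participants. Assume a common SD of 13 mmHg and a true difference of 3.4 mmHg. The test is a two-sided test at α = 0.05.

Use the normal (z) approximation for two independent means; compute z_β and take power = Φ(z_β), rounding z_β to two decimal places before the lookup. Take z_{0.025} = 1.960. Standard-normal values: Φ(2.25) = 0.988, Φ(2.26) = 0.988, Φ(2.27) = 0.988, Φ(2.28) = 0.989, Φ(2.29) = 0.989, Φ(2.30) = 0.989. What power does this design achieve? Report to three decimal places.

z_β = δ·√(n/(σ₁²+σ₂²)) − z_{α/2}
    = 3.4 · √(520/338) − 1.960
    = 3.4 · 1.24035 − 1.960
    = 4.2172 − 1.960 = 2.2572 → 2.26
Power = Φ(2.26) = 0.988.

Power ≈ 0.988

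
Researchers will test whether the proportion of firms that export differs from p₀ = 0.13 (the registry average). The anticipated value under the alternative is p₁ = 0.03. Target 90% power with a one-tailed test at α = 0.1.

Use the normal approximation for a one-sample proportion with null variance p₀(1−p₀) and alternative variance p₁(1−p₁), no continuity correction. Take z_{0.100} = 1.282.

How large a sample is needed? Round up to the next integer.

n = 43

n = [z_α·√(p₀q₀) + z_β·√(p₁q₁)]² / (p₁ − p₀)²
  = [1.282·√(0.13·0.87) + 1.282·√(0.03·0.97)]² / (-0.10)²
  = [1.282·0.3363 + 1.282·0.1706]² / 0.0100
  = [0.6498]² / 0.0100
  = 42.23
Round up → n = 43.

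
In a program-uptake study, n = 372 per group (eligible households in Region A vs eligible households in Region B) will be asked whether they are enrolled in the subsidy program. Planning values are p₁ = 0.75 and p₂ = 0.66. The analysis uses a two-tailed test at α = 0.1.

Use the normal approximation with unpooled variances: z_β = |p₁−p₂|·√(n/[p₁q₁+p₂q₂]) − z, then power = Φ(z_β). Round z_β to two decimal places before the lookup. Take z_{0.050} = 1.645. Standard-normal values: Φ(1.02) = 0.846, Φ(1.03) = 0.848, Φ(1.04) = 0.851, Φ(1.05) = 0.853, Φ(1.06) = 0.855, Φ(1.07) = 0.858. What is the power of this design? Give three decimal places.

Power ≈ 0.855

z_β = |p₁−p₂|·√(n/[p₁q₁+p₂q₂]) − z_{α/2}
    = 0.09 · √(372/0.4119) − 1.645
    = 0.09 · 30.0522 − 1.645
    = 2.7047 − 1.645 = 1.0597 → 1.06
Power = Φ(1.06) = 0.855.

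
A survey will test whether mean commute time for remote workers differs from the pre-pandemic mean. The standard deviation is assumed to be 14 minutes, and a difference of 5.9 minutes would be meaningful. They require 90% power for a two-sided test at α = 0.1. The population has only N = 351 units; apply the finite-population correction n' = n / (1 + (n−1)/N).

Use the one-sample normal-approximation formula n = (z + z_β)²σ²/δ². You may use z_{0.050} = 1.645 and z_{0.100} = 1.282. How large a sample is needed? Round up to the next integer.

n = (z_{α/2} + z_β)² · σ² / δ²
  = (1.645 + 1.282)² · 14² / 5.9²
  = 8.5673 · 196 / 34.81
  = 48.24
Finite-population correction (N = 351): 48.24 / (1 + (48.24 − 1)/351) = 42.52.
Round up → n = 43.

n = 43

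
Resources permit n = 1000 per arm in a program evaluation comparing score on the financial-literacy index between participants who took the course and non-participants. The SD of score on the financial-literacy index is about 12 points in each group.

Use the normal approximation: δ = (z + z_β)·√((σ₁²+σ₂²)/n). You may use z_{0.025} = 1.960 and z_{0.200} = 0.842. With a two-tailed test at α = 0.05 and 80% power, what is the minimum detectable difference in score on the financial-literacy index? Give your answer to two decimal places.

Minimum detectable difference ≈ 1.50 points

δ = (z_{α/2} + z_β) · √((σ₁²+σ₂²)/n)
  = (1.960 + 0.842) · √(288/1000)
  = 2.802 · √0.288
  = 2.802 · 0.5367
  = 1.5037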